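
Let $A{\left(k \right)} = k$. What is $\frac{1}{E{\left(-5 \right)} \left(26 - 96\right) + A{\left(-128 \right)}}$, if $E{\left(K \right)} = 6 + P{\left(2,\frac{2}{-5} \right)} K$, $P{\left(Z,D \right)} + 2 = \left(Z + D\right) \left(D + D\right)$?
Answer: $- \frac{1}{1696} \approx -0.00058962$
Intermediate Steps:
$P{\left(Z,D \right)} = -2 + 2 D \left(D + Z\right)$ ($P{\left(Z,D \right)} = -2 + \left(Z + D\right) \left(D + D\right) = -2 + \left(D + Z\right) 2 D = -2 + 2 D \left(D + Z\right)$)
$E{\left(K \right)} = 6 - \frac{82 K}{25}$ ($E{\left(K \right)} = 6 + \left(-2 + 2 \left(\frac{2}{-5}\right)^{2} + 2 \frac{2}{-5} \cdot 2\right) K = 6 + \left(-2 + 2 \left(2 \left(- \frac{1}{5}\right)\right)^{2} + 2 \cdot 2 \left(- \frac{1}{5}\right) 2\right) K = 6 + \left(-2 + 2 \left(- \frac{2}{5}\right)^{2} + 2 \left(- \frac{2}{5}\right) 2\right) K = 6 + \left(-2 + 2 \cdot \frac{4}{25} - \frac{8}{5}\right) K = 6 + \left(-2 + \frac{8}{25} - \frac{8}{5}\right) K = 6 - \frac{82 K}{25}$)
$\frac{1}{E{\left(-5 \right)} \left(26 - 96\right) + A{\left(-128 \right)}} = \frac{1}{\left(6 - - \frac{82}{5}\right) \left(26 - 96\right) - 128} = \frac{1}{\left(6 + \frac{82}{5}\right) \left(-70\right) - 128} = \frac{1}{\frac{112}{5} \left(-70\right) - 128} = \frac{1}{-1568 - 128} = \frac{1}{-1696} = - \frac{1}{1696}$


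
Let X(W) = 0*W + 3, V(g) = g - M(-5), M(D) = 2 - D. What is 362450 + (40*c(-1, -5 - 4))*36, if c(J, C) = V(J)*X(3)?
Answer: 327890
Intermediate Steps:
V(g) = -7 + g (V(g) = g - (2 - 1*(-5)) = g - (2 + 5) = g - 1*7 = g - 7 = -7 + g)
X(W) = 3 (X(W) = 0 + 3 = 3)
c(J, C) = -21 + 3*J (c(J, C) = (-7 + J)*3 = -21 + 3*J)
362450 + (40*c(-1, -5 - 4))*36 = 362450 + (40*(-21 + 3*(-1)))*36 = 362450 + (40*(-21 - 3))*36 = 362450 + (40*(-24))*36 = 362450 - 960*36 = 362450 - 34560 = 327890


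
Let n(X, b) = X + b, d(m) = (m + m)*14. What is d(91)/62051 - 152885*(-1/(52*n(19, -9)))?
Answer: 1897598419/6453304 ≈ 294.05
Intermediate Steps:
d(m) = 28*m (d(m) = (2*m)*14 = 28*m)
d(91)/62051 - 152885*(-1/(52*n(19, -9))) = (28*91)/62051 - 152885*(-1/(52*(19 - 9))) = 2548*(1/62051) - 152885/(10*(-52)) = 2548/62051 - 152885/(-520) = 2548/62051 - 152885*(-1/520) = 2548/62051 + 30577/104 = 1897598419/6453304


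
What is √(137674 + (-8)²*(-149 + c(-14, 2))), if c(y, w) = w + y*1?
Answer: √127370 ≈ 356.89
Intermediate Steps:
c(y, w) = w + y
√(137674 + (-8)²*(-149 + c(-14, 2))) = √(137674 + (-8)²*(-149 + (2 - 14))) = √(137674 + 64*(-149 - 12)) = √(137674 + 64*(-161)) = √(137674 - 10304) = √127370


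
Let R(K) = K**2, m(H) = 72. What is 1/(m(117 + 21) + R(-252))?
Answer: 1/63576 ≈ 1.5729e-5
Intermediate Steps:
1/(m(117 + 21) + R(-252)) = 1/(72 + (-252)**2) = 1/(72 + 63504) = 1/63576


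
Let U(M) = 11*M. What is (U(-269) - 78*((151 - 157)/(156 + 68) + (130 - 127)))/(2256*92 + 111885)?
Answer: -178691/17888472 ≈ -0.0099892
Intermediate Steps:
(U(-269) - 78*((151 - 157)/(156 + 68) + (130 - 127)))/(2256*92 + 111885) = (11*(-269) - 78*((151 - 157)/(156 + 68) + (130 - 127)))/(2256*92 + 111885) = (-2959 - 78*(-6/224 + 3))/(207552 + 111885) = (-2959 - 78*(-6*1/224 + 3))/319437 = (-2959 - 78*(-3/112 + 3))*(1/319437) = (-2959 - 78*333/112)*(1/319437) = (-2959 - 12987/56)*(1/319437) = -178691/56*1/319437 = -178691/17888472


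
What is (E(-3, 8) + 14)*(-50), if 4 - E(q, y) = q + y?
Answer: -650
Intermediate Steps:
E(q, y) = 4 - q - y (E(q, y) = 4 - (q + y) = 4 + (-q - y) = 4 - q - y)
(E(-3, 8) + 14)*(-50) = ((4 - 1*(-3) - 1*8) + 14)*(-50) = ((4 + 3 - 8) + 14)*(-50) = (-1 + 14)*(-50) = 13*(-50) = -650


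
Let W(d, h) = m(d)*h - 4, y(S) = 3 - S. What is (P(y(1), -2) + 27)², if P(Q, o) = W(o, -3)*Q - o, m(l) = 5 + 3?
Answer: 729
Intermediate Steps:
m(l) = 8
W(d, h) = -4 + 8*h (W(d, h) = 8*h - 4 = -4 + 8*h)
P(Q, o) = -o - 28*Q (P(Q, o) = (-4 + 8*(-3))*Q - o = (-4 - 24)*Q - o = -28*Q - o = -o - 28*Q)
(P(y(1), -2) + 27)² = ((-1*(-2) - 28*(3 - 1*1)) + 27)² = ((2 - 28*(3 - 1)) + 27)² = ((2 - 28*2) + 27)² = ((2 - 56) + 27)² = (-54 + 27)² = (-27)² = 729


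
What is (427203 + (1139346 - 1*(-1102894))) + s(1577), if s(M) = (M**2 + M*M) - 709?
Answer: 7642592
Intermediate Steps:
s(M) = -709 + 2*M**2 (s(M) = (M**2 + M**2) - 709 = 2*M**2 - 709 = -709 + 2*M**2)
(427203 + (1139346 - 1*(-1102894))) + s(1577) = (427203 + (1139346 - 1*(-1102894))) + (-709 + 2*1577**2) = (427203 + (1139346 + 1102894)) + (-709 + 2*2486929) = (427203 + 2242240) + (-709 + 4973858) = 2669443 + 4973149 = 7642592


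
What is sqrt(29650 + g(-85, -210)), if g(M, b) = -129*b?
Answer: 2*sqrt(14185) ≈ 238.20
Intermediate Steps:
sqrt(29650 + g(-85, -210)) = sqrt(29650 - 129*(-210)) = sqrt(29650 + 27090) = sqrt(56740) = 2*sqrt(14185)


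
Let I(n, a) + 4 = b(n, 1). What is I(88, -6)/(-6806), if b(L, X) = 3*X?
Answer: 1/6806 ≈ 0.00014693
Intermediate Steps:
I(n, a) = -1 (I(n, a) = -4 + 3*1 = -4 + 3 = -1)
I(88, -6)/(-6806) = -1/(-6806) = -1*(-1/6806) = 1/6806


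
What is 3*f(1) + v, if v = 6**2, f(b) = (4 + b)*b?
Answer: 51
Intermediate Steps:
f(b) = b*(4 + b)
v = 36
3*f(1) + v = 3*(1*(4 + 1)) + 36 = 3*(1*5) + 36 = 3*5 + 36 = 15 + 36 = 51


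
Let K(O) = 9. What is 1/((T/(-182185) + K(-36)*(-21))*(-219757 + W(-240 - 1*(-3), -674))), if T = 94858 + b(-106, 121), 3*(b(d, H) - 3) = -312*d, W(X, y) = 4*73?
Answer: 36437/1516013743050 ≈ 2.4035e-8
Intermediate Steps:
W(X, y) = 292
b(d, H) = 3 - 104*d (b(d, H) = 3 + (-312*d)/3 = 3 - 104*d)
T = 105885 (T = 94858 + (3 - 104*(-106)) = 94858 + (3 + 11024) = 94858 + 11027 = 105885)
1/((T/(-182185) + K(-36)*(-21))*(-219757 + W(-240 - 1*(-3), -674))) = 1/((105885/(-182185) + 9*(-21))*(-219757 + 292)) = 1/((105885*(-1/182185) - 189)*(-219465)) = 1/((-21177/36437 - 189)*(-219465)) = 1/(-6907770/36437*(-219465)) = 1/(1516013743050/36437) = 36437/1516013743050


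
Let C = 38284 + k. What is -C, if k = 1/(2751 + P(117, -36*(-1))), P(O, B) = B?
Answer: -106697509/2787 ≈ -38284.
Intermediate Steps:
k = 1/2787 (k = 1/(2751 - 36*(-1)) = 1/(2751 + 36) = 1/2787 ≈ 0.00035881)
C = 106697509/2787 (C = 38284 + 1/2787 = 106697509/2787 ≈ 38284.)
-C = -1*106697509/2787 = -106697509/2787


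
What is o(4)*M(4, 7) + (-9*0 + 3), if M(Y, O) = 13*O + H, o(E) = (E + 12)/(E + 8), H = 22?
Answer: 461/3 ≈ 153.67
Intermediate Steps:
o(E) = (12 + E)/(8 + E)
M(Y, O) = 22 + 13*O (M(Y, O) = 13*O + 22 = 22 + 13*O)
o(4)*M(4, 7) + (-9*0 + 3) = ((12 + 4)/(8 + 4))*(22 + 13*7) + (-9*0 + 3) = (16/12)*(22 + 91) + (0 + 3) = ((1/12)*16)*113 + 3 = (4/3)*113 + 3 = 452/3 + 3 = 461/3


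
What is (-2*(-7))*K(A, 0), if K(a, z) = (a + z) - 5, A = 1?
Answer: -56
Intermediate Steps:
K(a, z) = -5 + a + z
(-2*(-7))*K(A, 0) = (-2*(-7))*(-5 + 1 + 0) = 14*(-4) = -56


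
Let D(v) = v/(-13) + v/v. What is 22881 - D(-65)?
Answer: 22875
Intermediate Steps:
D(v) = 1 - v/13 (D(v) = v*(-1/13) + 1 = -v/13 + 1 = 1 - v/13)
22881 - D(-65) = 22881 - (1 - 1/13*(-65)) = 22881 - (1 + 5) = 22881 - 1*6 = 22881 - 6 = 22875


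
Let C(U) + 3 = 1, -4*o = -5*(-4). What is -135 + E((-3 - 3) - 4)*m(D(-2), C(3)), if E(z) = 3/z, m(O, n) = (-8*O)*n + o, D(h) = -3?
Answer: -1191/10 ≈ -119.10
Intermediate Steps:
o = -5 (o = -(-5)*(-4)/4 = -1/4*20 = -5)
C(U) = -2 (C(U) = -3 + 1 = -2)
m(O, n) = -5 - 8*O*n (m(O, n) = (-8*O)*n - 5 = -8*O*n - 5 = -5 - 8*O*n)
-135 + E((-3 - 3) - 4)*m(D(-2), C(3)) = -135 + (3/((-3 - 3) - 4))*(-5 - 8*(-3)*(-2)) = -135 + (3/(-6 - 4))*(-5 - 48) = -135 + (3/(-10))*(-53) = -135 + (3*(-1/10))*(-53) = -135 - 3/10*(-53) = -135 + 159/10 = -1191/10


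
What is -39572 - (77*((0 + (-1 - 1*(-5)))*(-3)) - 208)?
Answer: -38440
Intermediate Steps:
-39572 - (77*((0 + (-1 - 1*(-5)))*(-3)) - 208) = -39572 - (77*((0 + (-1 + 5))*(-3)) - 208) = -39572 - (77*((0 + 4)*(-3)) - 208) = -39572 - (77*(4*(-3)) - 208) = -39572 - (77*(-12) - 208) = -39572 - (-924 - 208) = -39572 - 1*(-1132) = -39572 + 1132 = -38440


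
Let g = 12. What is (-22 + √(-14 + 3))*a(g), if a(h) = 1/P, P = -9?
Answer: 22/9 - I*√11/9 ≈ 2.4444 - 0.36851*I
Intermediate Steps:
a(h) = -⅑ (a(h) = 1/(-9) = -⅑)
(-22 + √(-14 + 3))*a(g) = (-22 + √(-14 + 3))*(-⅑) = (-22 + √(-11))*(-⅑) = (-22 + I*√11)*(-⅑) = 22/9 - I*√11/9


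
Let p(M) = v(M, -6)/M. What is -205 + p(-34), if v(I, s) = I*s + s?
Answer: -3584/17 ≈ -210.82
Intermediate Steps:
v(I, s) = s + I*s
p(M) = (-6 - 6*M)/M (p(M) = (-6*(1 + M))/M = (-6 - 6*M)/M)
-205 + p(-34) = -205 + (-6 - 6/(-34)) = -205 + (-6 - 6*(-1/34)) = -205 + (-6 + 3/17) = -205 - 99/17 = -3584/17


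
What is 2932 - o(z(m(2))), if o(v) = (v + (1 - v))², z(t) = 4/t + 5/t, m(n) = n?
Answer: 2931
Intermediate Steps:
z(t) = 9/t
o(v) = 1 (o(v) = 1² = 1)
2932 - o(z(m(2))) = 2932 - 1*1 = 2932 - 1 = 2931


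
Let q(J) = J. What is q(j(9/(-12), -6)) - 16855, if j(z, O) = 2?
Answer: -16853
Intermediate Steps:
q(j(9/(-12), -6)) - 16855 = 2 - 16855 = -16853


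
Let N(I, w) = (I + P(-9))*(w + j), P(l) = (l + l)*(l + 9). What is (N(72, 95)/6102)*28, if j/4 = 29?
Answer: 23632/339 ≈ 69.711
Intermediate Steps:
P(l) = 2*l*(9 + l) (P(l) = (2*l)*(9 + l) = 2*l*(9 + l))
j = 116 (j = 4*29 = 116)
N(I, w) = I*(116 + w) (N(I, w) = (I + 2*(-9)*(9 - 9))*(w + 116) = (I + 2*(-9)*0)*(116 + w) = (I + 0)*(116 + w) = I*(116 + w))
(N(72, 95)/6102)*28 = ((72*(116 + 95))/6102)*28 = ((72*211)*(1/6102))*28 = (15192*(1/6102))*28 = (844/339)*28 = 23632/339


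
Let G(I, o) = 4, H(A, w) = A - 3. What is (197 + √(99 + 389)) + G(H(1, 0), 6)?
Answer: 201 + 2*√122 ≈ 223.09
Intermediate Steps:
H(A, w) = -3 + A
(197 + √(99 + 389)) + G(H(1, 0), 6) = (197 + √(99 + 389)) + 4 = (197 + √488) + 4 = (197 + 2*√122) + 4 = 201 + 2*√122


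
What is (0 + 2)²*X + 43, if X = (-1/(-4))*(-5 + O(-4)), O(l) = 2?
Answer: 40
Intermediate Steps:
X = -¾ (X = (-1/(-4))*(-5 + 2) = -1*(-¼)*(-3) = (¼)*(-3) = -¾ ≈ -0.75000)
(0 + 2)²*X + 43 = (0 + 2)²*(-¾) + 43 = 2²*(-¾) + 43 = 4*(-¾) + 43 = -3 + 43 = 40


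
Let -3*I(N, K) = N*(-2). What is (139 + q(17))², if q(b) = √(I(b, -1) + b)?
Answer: (417 + √255)²/9 ≈ 20829.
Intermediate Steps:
I(N, K) = 2*N/3 (I(N, K) = -N*(-2)/3 = -(-2)*N/3 = 2*N/3)
q(b) = √15*√b/3 (q(b) = √(2*b/3 + b) = √(5*b/3) = √15*√b/3)
(139 + q(17))² = (139 + √15*√17/3)² = (139 + √255/3)²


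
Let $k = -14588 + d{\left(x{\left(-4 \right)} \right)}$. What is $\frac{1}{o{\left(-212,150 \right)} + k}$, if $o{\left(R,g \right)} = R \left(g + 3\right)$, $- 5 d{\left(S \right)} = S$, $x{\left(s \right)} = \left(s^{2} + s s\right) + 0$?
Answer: $- \frac{5}{235152} \approx -2.1263 \cdot 10^{-5}$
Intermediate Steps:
$x{\left(s \right)} = 2 s^{2}$ ($x{\left(s \right)} = \left(s^{2} + s^{2}\right) + 0 = 2 s^{2} + 0 = 2 s^{2}$)
$d{\left(S \right)} = - \frac{S}{5}$
$o{\left(R,g \right)} = R \left(3 + g\right)$
$k = - \frac{72972}{5}$ ($k = -14588 - \frac{2 \left(-4\right)^{2}}{5} = -14588 - \frac{2 \cdot 16}{5} = -14588 - \frac{32}{5} = - \frac{72972}{5} \approx -14594.0$)
$\frac{1}{o{\left(-212,150 \right)} + k} = \frac{1}{- 212 \left(3 + 150\right) - \frac{72972}{5}} = \frac{1}{\left(-212\right) 153 - \frac{72972}{5}} = \frac{1}{-32436 - \frac{72972}{5}} = \frac{1}{- \frac{235152}{5}} = - \frac{5}{235152}$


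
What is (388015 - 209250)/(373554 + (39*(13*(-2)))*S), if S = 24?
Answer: 178765/349218 ≈ 0.51190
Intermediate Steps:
(388015 - 209250)/(373554 + (39*(13*(-2)))*S) = (388015 - 209250)/(373554 + (39*(13*(-2)))*24) = 178765/(373554 + (39*(-26))*24) = 178765/(373554 - 1014*24) = 178765/(373554 - 24336) = 178765/349218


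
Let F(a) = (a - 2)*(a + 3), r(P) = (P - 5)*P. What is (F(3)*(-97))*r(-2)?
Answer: -8148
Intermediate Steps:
r(P) = P*(-5 + P) (r(P) = (-5 + P)*P = P*(-5 + P))
F(a) = (-2 + a)*(3 + a)
(F(3)*(-97))*r(-2) = ((-6 + 3 + 3²)*(-97))*(-2*(-5 - 2)) = ((-6 + 3 + 9)*(-97))*(-2*(-7)) = (6*(-97))*14 = -582*14 = -8148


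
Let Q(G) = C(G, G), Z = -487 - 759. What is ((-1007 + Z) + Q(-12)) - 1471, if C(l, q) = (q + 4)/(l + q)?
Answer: -11171/3 ≈ -3723.7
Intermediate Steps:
Z = -1246
C(l, q) = (4 + q)/(l + q)
Q(G) = (4 + G)/(2*G) (Q(G) = (4 + G)/(G + G) = (4 + G)/((2*G)) = (1/(2*G))*(4 + G) = (4 + G)/(2*G))
((-1007 + Z) + Q(-12)) - 1471 = ((-1007 - 1246) + (½)*(4 - 12)/(-12)) - 1471 = (-2253 + (½)*(-1/12)*(-8)) - 1471 = (-2253 + ⅓) - 1471 = -6758/3 - 1471 = -11171/3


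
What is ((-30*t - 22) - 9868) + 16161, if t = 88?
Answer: 3631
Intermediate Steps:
((-30*t - 22) - 9868) + 16161 = ((-30*88 - 22) - 9868) + 16161 = ((-2640 - 22) - 9868) + 16161 = (-2662 - 9868) + 16161 = -12530 + 16161 = 3631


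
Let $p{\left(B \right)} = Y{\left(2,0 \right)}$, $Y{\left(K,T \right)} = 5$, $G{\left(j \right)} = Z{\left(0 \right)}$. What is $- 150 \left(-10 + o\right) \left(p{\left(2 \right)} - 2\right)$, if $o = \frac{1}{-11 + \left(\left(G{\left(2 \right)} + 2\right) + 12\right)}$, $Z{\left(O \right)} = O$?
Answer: $4350$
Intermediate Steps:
$G{\left(j \right)} = 0$
$p{\left(B \right)} = 5$
$o = \frac{1}{3}$ ($o = \frac{1}{-11 + \left(\left(0 + 2\right) + 12\right)} = \frac{1}{-11 + \left(2 + 12\right)} = \frac{1}{-11 + 14} = \frac{1}{3} \approx 0.33333$)
$- 150 \left(-10 + o\right) \left(p{\left(2 \right)} - 2\right) = - 150 \left(-10 + \frac{1}{3}\right) \left(5 - 2\right) = - 150 \left(\left(- \frac{29}{3}\right) 3\right) = \left(-150\right) \left(-29\right) = 4350$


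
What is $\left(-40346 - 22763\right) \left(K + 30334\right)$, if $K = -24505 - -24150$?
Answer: $-1891944711$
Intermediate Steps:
$K = -355$ ($K = -24505 + 24150 = -355$)
$\left(-40346 - 22763\right) \left(K + 30334\right) = \left(-40346 - 22763\right) \left(-355 + 30334\right) = \left(-63109\right) 29979 = -1891944711$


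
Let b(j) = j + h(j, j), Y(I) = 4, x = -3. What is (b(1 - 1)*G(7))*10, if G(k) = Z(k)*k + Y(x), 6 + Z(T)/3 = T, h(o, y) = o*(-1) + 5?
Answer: 1250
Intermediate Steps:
h(o, y) = 5 - o (h(o, y) = -o + 5 = 5 - o)
Z(T) = -18 + 3*T
b(j) = 5 (b(j) = j + (5 - j) = 5)
G(k) = 4 + k*(-18 + 3*k) (G(k) = (-18 + 3*k)*k + 4 = k*(-18 + 3*k) + 4 = 4 + k*(-18 + 3*k))
(b(1 - 1)*G(7))*10 = (5*(4 + 3*7*(-6 + 7)))*10 = (5*(4 + 3*7*1))*10 = (5*(4 + 21))*10 = (5*25)*10 = 125*10 = 1250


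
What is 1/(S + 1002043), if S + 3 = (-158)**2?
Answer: 1/1027004 ≈ 9.7371e-7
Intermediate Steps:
S = 24961 (S = -3 + (-158)**2 = -3 + 24964 = 24961)
1/(S + 1002043) = 1/(24961 + 1002043) = 1/1027004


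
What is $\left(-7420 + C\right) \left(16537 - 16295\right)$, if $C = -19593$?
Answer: $-6537146$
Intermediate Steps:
$\left(-7420 + C\right) \left(16537 - 16295\right) = \left(-7420 - 19593\right) \left(16537 - 16295\right) = \left(-27013\right) 242 = -6537146$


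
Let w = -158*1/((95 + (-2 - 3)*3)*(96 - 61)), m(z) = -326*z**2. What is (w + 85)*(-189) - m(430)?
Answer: 12052269133/200 ≈ 6.0261e+7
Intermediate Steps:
w = -79/1400 (w = -158*1/(35*(95 - 5*3)) = -158*1/(35*(95 - 15)) = -158/(80*35) = -158/2800 = -158*1/2800 = -79/1400 ≈ -0.056429)
(w + 85)*(-189) - m(430) = (-79/1400 + 85)*(-189) - (-326)*430**2 = (118921/1400)*(-189) - (-326)*184900 = -3210867/200 - 1*(-60277400) = -3210867/200 + 60277400 = 12052269133/200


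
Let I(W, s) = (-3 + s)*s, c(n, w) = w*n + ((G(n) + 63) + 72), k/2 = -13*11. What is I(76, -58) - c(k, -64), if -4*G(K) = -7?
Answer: -59611/4 ≈ -14903.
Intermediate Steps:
G(K) = 7/4 (G(K) = -¼*(-7) = 7/4)
k = -286 (k = 2*(-13*11) = 2*(-143) = -286)
c(n, w) = 547/4 + n*w (c(n, w) = w*n + ((7/4 + 63) + 72) = n*w + (259/4 + 72) = n*w + 547/4 = 547/4 + n*w)
I(W, s) = s*(-3 + s)
I(76, -58) - c(k, -64) = -58*(-3 - 58) - (547/4 - 286*(-64)) = -58*(-61) - (547/4 + 18304) = 3538 - 1*73763/4 = 3538 - 73763/4 = -59611/4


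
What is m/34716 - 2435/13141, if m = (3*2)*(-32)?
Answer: -7254711/38016913 ≈ -0.19083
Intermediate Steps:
m = -192 (m = 6*(-32) = -192)
m/34716 - 2435/13141 = -192/34716 - 2435/13141 = -192*1/34716 - 2435*1/13141 = -16/2893 - 2435/13141 = -7254711/38016913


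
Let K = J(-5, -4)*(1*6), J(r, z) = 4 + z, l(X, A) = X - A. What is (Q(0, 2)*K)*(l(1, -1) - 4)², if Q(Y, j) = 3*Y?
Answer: 0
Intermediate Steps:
K = 0 (K = (4 - 4)*(1*6) = 0*6 = 0)
(Q(0, 2)*K)*(l(1, -1) - 4)² = ((3*0)*0)*((1 - 1*(-1)) - 4)² = (0*0)*((1 + 1) - 4)² = 0*(2 - 4)² = 0*(-2)² = 0*4 = 0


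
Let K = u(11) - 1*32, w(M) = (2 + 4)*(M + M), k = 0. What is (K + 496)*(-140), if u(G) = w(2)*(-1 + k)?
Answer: -61600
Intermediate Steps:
w(M) = 12*M (w(M) = 6*(2*M) = 12*M)
u(G) = -24 (u(G) = (12*2)*(-1 + 0) = 24*(-1) = -24)
K = -56 (K = -24 - 1*32 = -24 - 32 = -56)
(K + 496)*(-140) = (-56 + 496)*(-140) = 440*(-140) = -61600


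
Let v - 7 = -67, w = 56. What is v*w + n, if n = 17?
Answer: -3343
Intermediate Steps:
v = -60 (v = 7 - 67 = -60)
v*w + n = -60*56 + 17 = -3360 + 17 = -3343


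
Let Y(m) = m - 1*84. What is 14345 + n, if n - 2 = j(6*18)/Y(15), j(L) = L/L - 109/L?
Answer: 106913845/7452 ≈ 14347.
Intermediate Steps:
Y(m) = -84 + m (Y(m) = m - 84 = -84 + m)
j(L) = 1 - 109/L
n = 14905/7452 (n = 2 + ((-109 + 6*18)/((6*18)))/(-84 + 15) = 2 + ((-109 + 108)/108)/(-69) = 2 + ((1/108)*(-1))*(-1/69) = 2 - 1/108*(-1/69) = 2 + 1/7452 = 14905/7452 ≈ 2.0001)
14345 + n = 14345 + 14905/7452 = 106913845/7452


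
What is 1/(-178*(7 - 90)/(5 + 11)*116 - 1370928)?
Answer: -2/2527633 ≈ -7.9125e-7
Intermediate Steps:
1/(-178*(7 - 90)/(5 + 11)*116 - 1370928) = 1/(-(-14774)/16*116 - 1370928) = 1/(-178*(-83/16)*116 - 1370928) = 1/((7387/8)*116 - 1370928) = 1/(214223/2 - 1370928) = 1/(-2527633/2) = -2/2527633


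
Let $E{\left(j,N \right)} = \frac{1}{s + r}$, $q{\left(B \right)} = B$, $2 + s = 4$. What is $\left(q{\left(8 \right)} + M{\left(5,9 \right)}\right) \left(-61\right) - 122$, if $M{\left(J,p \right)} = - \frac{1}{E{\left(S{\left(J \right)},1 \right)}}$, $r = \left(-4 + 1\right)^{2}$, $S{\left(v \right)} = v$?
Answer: $61$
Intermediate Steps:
$s = 2$ ($s = -2 + 4 = 2$)
$r = 9$ ($r = \left(-3\right)^{2} = 9$)
$E{\left(j,N \right)} = \frac{1}{11}$ ($E{\left(j,N \right)} = \frac{1}{2 + 9} = \frac{1}{11}$)
$M{\left(J,p \right)} = -11$ ($M{\left(J,p \right)} = - \frac{1}{\frac{1}{11}} = \left(-1\right) 11 = -11$)
$\left(q{\left(8 \right)} + M{\left(5,9 \right)}\right) \left(-61\right) - 122 = \left(8 - 11\right) \left(-61\right) - 122 = \left(-3\right) \left(-61\right) - 122 = 183 - 122 = 61$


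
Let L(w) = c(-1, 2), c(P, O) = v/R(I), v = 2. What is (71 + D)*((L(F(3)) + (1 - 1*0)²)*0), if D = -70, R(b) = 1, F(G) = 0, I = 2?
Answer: 0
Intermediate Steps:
c(P, O) = 2 (c(P, O) = 2/1 = 2*1 = 2)
L(w) = 2
(71 + D)*((L(F(3)) + (1 - 1*0)²)*0) = (71 - 70)*((2 + (1 - 1*0)²)*0) = 1*((2 + (1 + 0)²)*0) = 1*((2 + 1²)*0) = 1*((2 + 1)*0) = 1*(3*0) = 1*0 = 0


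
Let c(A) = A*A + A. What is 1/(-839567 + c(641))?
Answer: -1/428045 ≈ -2.3362e-6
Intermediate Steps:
c(A) = A + A² (c(A) = A² + A = A + A²)
1/(-839567 + c(641)) = 1/(-839567 + 641*(1 + 641)) = 1/(-839567 + 641*642) = 1/(-839567 + 411522) = 1/(-428045) = -1/428045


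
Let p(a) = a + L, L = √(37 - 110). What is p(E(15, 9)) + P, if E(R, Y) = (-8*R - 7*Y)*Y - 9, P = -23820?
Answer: -25476 + I*√73 ≈ -25476.0 + 8.544*I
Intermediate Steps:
E(R, Y) = -9 + Y*(-8*R - 7*Y) (E(R, Y) = Y*(-8*R - 7*Y) - 9 = -9 + Y*(-8*R - 7*Y))
L = I*√73 (L = √(-73) = I*√73 ≈ 8.544*I)
p(a) = a + I*√73
p(E(15, 9)) + P = ((-9 - 7*9² - 8*15*9) + I*√73) - 23820 = ((-9 - 7*81 - 1080) + I*√73) - 23820 = ((-9 - 567 - 1080) + I*√73) - 23820 = (-1656 + I*√73) - 23820 = -25476 + I*√73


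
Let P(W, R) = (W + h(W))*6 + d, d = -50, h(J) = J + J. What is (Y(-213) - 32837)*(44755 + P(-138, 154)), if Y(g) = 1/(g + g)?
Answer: -590611118423/426 ≈ -1.3864e+9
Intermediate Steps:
h(J) = 2*J
Y(g) = 1/(2*g)
P(W, R) = -50 + 18*W (P(W, R) = (W + 2*W)*6 - 50 = (3*W)*6 - 50 = 18*W - 50 = -50 + 18*W)
(Y(-213) - 32837)*(44755 + P(-138, 154)) = ((½)/(-213) - 32837)*(44755 + (-50 + 18*(-138))) = ((½)*(-1/213) - 32837)*(44755 + (-50 - 2484)) = (-1/426 - 32837)*(44755 - 2534) = -13988563/426*42221 = -590611118423/426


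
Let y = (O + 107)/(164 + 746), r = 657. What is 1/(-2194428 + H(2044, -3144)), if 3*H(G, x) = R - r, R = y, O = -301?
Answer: -1365/2995693252 ≈ -4.5565e-7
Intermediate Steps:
y = -97/455 (y = (-301 + 107)/(164 + 746) = -194/910 = -194*1/910 = -97/455 ≈ -0.21319)
R = -97/455 ≈ -0.21319
H(G, x) = -299032/1365 (H(G, x) = (-97/455 - 1*657)/3 = (-97/455 - 657)/3 = (1/3)*(-299032/455) = -299032/1365)
1/(-2194428 + H(2044, -3144)) = 1/(-2194428 - 299032/1365) = 1/(-2995693252/1365) = -1365/2995693252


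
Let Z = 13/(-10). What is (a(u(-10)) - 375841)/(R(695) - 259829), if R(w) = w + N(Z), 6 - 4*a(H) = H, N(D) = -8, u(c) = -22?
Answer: 187917/129571 ≈ 1.4503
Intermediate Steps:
Z = -13/10 (Z = 13*(-1/10) = -13/10 ≈ -1.3000)
a(H) = 3/2 - H/4
R(w) = -8 + w (R(w) = w - 8 = -8 + w)
(a(u(-10)) - 375841)/(R(695) - 259829) = ((3/2 - 1/4*(-22)) - 375841)/((-8 + 695) - 259829) = ((3/2 + 11/2) - 375841)/(687 - 259829) = (7 - 375841)/(-259142) = -375834*(-1/259142) = 187917/129571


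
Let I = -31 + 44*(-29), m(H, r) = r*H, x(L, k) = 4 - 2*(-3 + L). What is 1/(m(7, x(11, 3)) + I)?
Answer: -1/1391 ≈ -0.00071891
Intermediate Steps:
x(L, k) = 10 - 2*L (x(L, k) = 4 + (6 - 2*L) = 10 - 2*L)
m(H, r) = H*r
I = -1307 (I = -31 - 1276 = -1307)
1/(m(7, x(11, 3)) + I) = 1/(7*(10 - 2*11) - 1307) = 1/(7*(10 - 22) - 1307) = 1/(7*(-12) - 1307) = 1/(-84 - 1307) = 1/(-1391) = -1/1391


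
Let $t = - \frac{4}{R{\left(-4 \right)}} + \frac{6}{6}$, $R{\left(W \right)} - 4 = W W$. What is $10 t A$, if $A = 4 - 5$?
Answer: $-8$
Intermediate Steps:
$R{\left(W \right)} = 4 + W^{2}$ ($R{\left(W \right)} = 4 + W W = 4 + W^{2}$)
$t = \frac{4}{5}$ ($t = - \frac{4}{4 + \left(-4\right)^{2}} + \frac{6}{6} = - \frac{4}{4 + 16} + 6 \cdot \frac{1}{6} = - \frac{4}{20} + 1 = \left(-4\right) \frac{1}{20} + 1 = - \frac{1}{5} + 1 = \frac{4}{5} \approx 0.8$)
$A = -1$ ($A = 4 - 5 = -1$)
$10 t A = 10 \cdot \frac{4}{5} \left(-1\right) = 8 \left(-1\right) = -8$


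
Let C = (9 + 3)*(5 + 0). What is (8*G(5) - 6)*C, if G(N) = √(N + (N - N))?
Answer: -360 + 480*√5 ≈ 713.31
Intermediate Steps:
G(N) = √N (G(N) = √(N + 0) = √N)
C = 60 (C = 12*5 = 60)
(8*G(5) - 6)*C = (8*√5 - 6)*60 = (-6 + 8*√5)*60 = -360 + 480*√5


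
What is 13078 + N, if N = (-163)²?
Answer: 39647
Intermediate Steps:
N = 26569
13078 + N = 13078 + 26569 = 39647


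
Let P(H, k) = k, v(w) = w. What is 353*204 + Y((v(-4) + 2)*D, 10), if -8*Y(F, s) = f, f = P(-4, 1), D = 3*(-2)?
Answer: 576095/8 ≈ 72012.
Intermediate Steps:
D = -6
f = 1
Y(F, s) = -⅛ (Y(F, s) = -⅛*1 = -⅛)
353*204 + Y((v(-4) + 2)*D, 10) = 353*204 - ⅛ = 72012 - ⅛ = 576095/8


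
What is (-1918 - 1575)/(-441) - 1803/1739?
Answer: 754172/109557 ≈ 6.8838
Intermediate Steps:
(-1918 - 1575)/(-441) - 1803/1739 = -3493*(-1/441) - 1803*1/1739 = 499/63 - 1803/1739 = 754172/109557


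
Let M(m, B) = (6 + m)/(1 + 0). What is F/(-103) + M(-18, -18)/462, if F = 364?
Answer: -28234/7931 ≈ -3.5600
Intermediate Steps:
M(m, B) = 6 + m (M(m, B) = (6 + m)/1 = (6 + m)*1 = 6 + m)
F/(-103) + M(-18, -18)/462 = 364/(-103) + (6 - 18)/462 = 364*(-1/103) - 12*1/462 = -364/103 - 2/77 = -28234/7931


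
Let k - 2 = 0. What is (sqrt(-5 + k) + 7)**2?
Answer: (7 + I*sqrt(3))**2 ≈ 46.0 + 24.249*I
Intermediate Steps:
k = 2 (k = 2 + 0 = 2)
(sqrt(-5 + k) + 7)**2 = (sqrt(-5 + 2) + 7)**2 = (sqrt(-3) + 7)**2 = (I*sqrt(3) + 7)**2 = (7 + I*sqrt(3))**2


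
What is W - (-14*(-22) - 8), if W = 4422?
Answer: 4122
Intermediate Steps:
W - (-14*(-22) - 8) = 4422 - (-14*(-22) - 8) = 4422 - (308 - 8) = 4422 - 1*300 = 4422 - 300 = 4122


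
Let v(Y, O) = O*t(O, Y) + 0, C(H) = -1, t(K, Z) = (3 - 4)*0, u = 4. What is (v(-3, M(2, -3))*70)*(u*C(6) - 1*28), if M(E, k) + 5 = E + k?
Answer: 0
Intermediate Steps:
t(K, Z) = 0 (t(K, Z) = -1*0 = 0)
M(E, k) = -5 + E + k (M(E, k) = -5 + (E + k) = -5 + E + k)
v(Y, O) = 0 (v(Y, O) = O*0 + 0 = 0 + 0 = 0)
(v(-3, M(2, -3))*70)*(u*C(6) - 1*28) = (0*70)*(4*(-1) - 1*28) = 0*(-4 - 28) = 0*(-32) = 0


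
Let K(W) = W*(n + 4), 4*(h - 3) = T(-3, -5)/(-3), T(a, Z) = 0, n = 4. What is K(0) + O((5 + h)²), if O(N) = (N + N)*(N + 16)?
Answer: 10240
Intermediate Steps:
h = 3 (h = 3 + (0/(-3))/4 = 3 + (0*(-⅓))/4 = 3 + (¼)*0 = 3 + 0 = 3)
K(W) = 8*W (K(W) = W*(4 + 4) = W*8 = 8*W)
O(N) = 2*N*(16 + N) (O(N) = (2*N)*(16 + N) = 2*N*(16 + N))
K(0) + O((5 + h)²) = 8*0 + 2*(5 + 3)²*(16 + (5 + 3)²) = 0 + 2*8²*(16 + 8²) = 0 + 2*64*(16 + 64) = 0 + 2*64*80 = 0 + 10240 = 10240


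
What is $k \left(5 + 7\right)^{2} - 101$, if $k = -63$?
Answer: $-9173$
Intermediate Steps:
$k \left(5 + 7\right)^{2} - 101 = - 63 \left(5 + 7\right)^{2} - 101 = - 63 \cdot 12^{2} - 101 = \left(-63\right) 144 - 101 = -9072 - 101 = -9173$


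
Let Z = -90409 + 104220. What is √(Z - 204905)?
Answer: I*√191094 ≈ 437.14*I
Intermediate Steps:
Z = 13811
√(Z - 204905) = √(13811 - 204905) = √(-191094) = I*√191094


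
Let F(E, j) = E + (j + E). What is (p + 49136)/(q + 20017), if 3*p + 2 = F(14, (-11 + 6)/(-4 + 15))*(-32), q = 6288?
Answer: 322354/173613 ≈ 1.8567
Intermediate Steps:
F(E, j) = j + 2*E (F(E, j) = E + (E + j) = j + 2*E)
p = -9718/33 (p = -2/3 + (((-11 + 6)/(-4 + 15) + 2*14)*(-32))/3 = -2/3 + ((-5/11 + 28)*(-32))/3 = -2/3 + ((303/11)*(-32))/3 = -2/3 + (1/3)*(-9696/11) = -2/3 - 3232/11 = -9718/33 ≈ -294.48)
(p + 49136)/(q + 20017) = (-9718/33 + 49136)/(6288 + 20017) = (1611770/33)/26305 = (1611770/33)*(1/26305) = 322354/173613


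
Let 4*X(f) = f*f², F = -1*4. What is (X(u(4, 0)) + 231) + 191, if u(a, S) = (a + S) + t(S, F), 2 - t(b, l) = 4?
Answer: 424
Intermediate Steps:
F = -4
t(b, l) = -2 (t(b, l) = 2 - 1*4 = 2 - 4 = -2)
u(a, S) = -2 + S + a (u(a, S) = (a + S) - 2 = (S + a) - 2 = -2 + S + a)
X(f) = f³/4 (X(f) = (f*f²)/4 = f³/4)
(X(u(4, 0)) + 231) + 191 = ((-2 + 0 + 4)³/4 + 231) + 191 = ((¼)*2³ + 231) + 191 = ((¼)*8 + 231) + 191 = (2 + 231) + 191 = 233 + 191 = 424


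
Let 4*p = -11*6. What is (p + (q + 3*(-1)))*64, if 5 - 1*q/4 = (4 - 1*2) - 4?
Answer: 544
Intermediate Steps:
q = 28 (q = 20 - 4*((4 - 1*2) - 4) = 20 - 4*((4 - 2) - 4) = 20 - 4*(2 - 4) = 20 - 4*(-2) = 20 + 8 = 28)
p = -33/2 (p = (-11*6)/4 = (¼)*(-66) = -33/2 ≈ -16.500)
(p + (q + 3*(-1)))*64 = (-33/2 + (28 + 3*(-1)))*64 = (-33/2 + (28 - 3))*64 = (-33/2 + 25)*64 = (17/2)*64 = 544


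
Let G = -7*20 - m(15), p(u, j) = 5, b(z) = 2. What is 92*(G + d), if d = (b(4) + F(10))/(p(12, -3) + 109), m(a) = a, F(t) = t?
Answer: -270756/19 ≈ -14250.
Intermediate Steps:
G = -155 (G = -7*20 - 1*15 = -140 - 15 = -155)
d = 2/19 (d = (2 + 10)/(5 + 109) = 12/114 = 12*(1/114) = 2/19 ≈ 0.10526)
92*(G + d) = 92*(-155 + 2/19) = 92*(-2943/19) = -270756/19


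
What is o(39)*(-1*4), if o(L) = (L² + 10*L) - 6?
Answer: -7620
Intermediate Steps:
o(L) = -6 + L² + 10*L
o(39)*(-1*4) = (-6 + 39² + 10*39)*(-1*4) = (-6 + 1521 + 390)*(-4) = 1905*(-4) = -7620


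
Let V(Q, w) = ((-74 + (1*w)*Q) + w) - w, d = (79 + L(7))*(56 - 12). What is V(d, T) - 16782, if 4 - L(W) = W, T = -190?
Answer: -652216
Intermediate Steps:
L(W) = 4 - W
d = 3344 (d = (79 + (4 - 1*7))*(56 - 12) = (79 + (4 - 7))*44 = (79 - 3)*44 = 76*44 = 3344)
V(Q, w) = -74 + Q*w (V(Q, w) = ((-74 + w*Q) + w) - w = ((-74 + Q*w) + w) - w = (-74 + w + Q*w) - w = -74 + Q*w)
V(d, T) - 16782 = (-74 + 3344*(-190)) - 16782 = (-74 - 635360) - 16782 = -635434 - 16782 = -652216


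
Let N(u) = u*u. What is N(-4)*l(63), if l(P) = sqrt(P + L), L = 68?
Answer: 16*sqrt(131) ≈ 183.13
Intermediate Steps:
N(u) = u**2
l(P) = sqrt(68 + P) (l(P) = sqrt(P + 68) = sqrt(68 + P))
N(-4)*l(63) = (-4)**2*sqrt(68 + 63) = 16*sqrt(131)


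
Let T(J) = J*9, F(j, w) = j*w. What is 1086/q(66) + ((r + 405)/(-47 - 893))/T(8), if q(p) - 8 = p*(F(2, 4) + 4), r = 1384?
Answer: 450433/338400 ≈ 1.3311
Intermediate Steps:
q(p) = 8 + 12*p (q(p) = 8 + p*(2*4 + 4) = 8 + p*(8 + 4) = 8 + p*12 = 8 + 12*p)
T(J) = 9*J
1086/q(66) + ((r + 405)/(-47 - 893))/T(8) = 1086/(8 + 12*66) + ((1384 + 405)/(-47 - 893))/((9*8)) = 1086/(8 + 792) + (1789/(-940))/72 = 1086/800 + (1789*(-1/940))*(1/72) = 1086*(1/800) - 1789/940*1/72 = 543/400 - 1789/67680 = 450433/338400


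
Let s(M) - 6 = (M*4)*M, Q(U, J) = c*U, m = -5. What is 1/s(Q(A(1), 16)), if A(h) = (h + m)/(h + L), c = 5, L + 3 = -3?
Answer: 1/70 ≈ 0.014286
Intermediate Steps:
L = -6 (L = -3 - 3 = -6)
A(h) = (-5 + h)/(-6 + h) (A(h) = (h - 5)/(h - 6) = (-5 + h)/(-6 + h))
Q(U, J) = 5*U
s(M) = 6 + 4*M² (s(M) = 6 + (M*4)*M = 6 + (4*M)*M = 6 + 4*M²)
1/s(Q(A(1), 16)) = 1/(6 + 4*(5*((-5 + 1)/(-6 + 1)))²) = 1/(6 + 4*(5*(-4/(-5)))²) = 1/(6 + 4*(5*(-⅕*(-4)))²) = 1/(6 + 4*(5*(⅘))²) = 1/(6 + 4*4²) = 1/(6 + 4*16) = 1/(6 + 64) = 1/70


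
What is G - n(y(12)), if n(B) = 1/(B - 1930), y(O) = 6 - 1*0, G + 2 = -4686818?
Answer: -9017441679/1924 ≈ -4.6868e+6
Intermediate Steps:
G = -4686820 (G = -2 - 4686818 = -4686820)
y(O) = 6 (y(O) = 6 + 0 = 6)
n(B) = 1/(-1930 + B)
G - n(y(12)) = -4686820 - 1/(-1930 + 6) = -4686820 - 1/(-1924) = -4686820 - 1*(-1/1924) = -4686820 + 1/1924 = -9017441679/1924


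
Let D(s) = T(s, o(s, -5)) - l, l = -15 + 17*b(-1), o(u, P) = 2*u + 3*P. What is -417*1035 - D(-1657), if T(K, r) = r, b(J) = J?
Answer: -428298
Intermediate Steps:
l = -32 (l = -15 + 17*(-1) = -15 - 17 = -32)
D(s) = 17 + 2*s (D(s) = (2*s + 3*(-5)) - 1*(-32) = (2*s - 15) + 32 = (-15 + 2*s) + 32 = 17 + 2*s)
-417*1035 - D(-1657) = -417*1035 - (17 + 2*(-1657)) = -1*431595 - (17 - 3314) = -431595 - 1*(-3297) = -431595 + 3297 = -428298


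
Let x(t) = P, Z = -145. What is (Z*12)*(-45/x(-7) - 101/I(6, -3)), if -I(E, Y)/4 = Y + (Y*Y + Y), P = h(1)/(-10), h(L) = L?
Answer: -797645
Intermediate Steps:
P = -⅒ (P = 1/(-10) = 1*(-⅒) = -⅒ ≈ -0.10000)
x(t) = -⅒
I(E, Y) = -8*Y - 4*Y² (I(E, Y) = -4*(Y + (Y*Y + Y)) = -4*(Y + (Y² + Y)) = -4*(Y + (Y + Y²)) = -4*(Y² + 2*Y) = -8*Y - 4*Y²)
(Z*12)*(-45/x(-7) - 101/I(6, -3)) = (-145*12)*(-45/(-⅒) - 101*1/(12*(2 - 3))) = -1740*(-45*(-10) - 101/((-4*(-3)*(-1)))) = -1740*(450 - 101/(-12)) = -1740*(450 - 101*(-1/12)) = -1740*(450 + 101/12) = -1740*5501/12 = -797645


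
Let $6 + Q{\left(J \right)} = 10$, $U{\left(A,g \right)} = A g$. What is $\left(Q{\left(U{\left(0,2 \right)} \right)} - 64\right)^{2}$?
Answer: $3600$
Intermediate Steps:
$Q{\left(J \right)} = 4$ ($Q{\left(J \right)} = -6 + 10 = 4$)
$\left(Q{\left(U{\left(0,2 \right)} \right)} - 64\right)^{2} = \left(4 - 64\right)^{2} = \left(-60\right)^{2} = 3600$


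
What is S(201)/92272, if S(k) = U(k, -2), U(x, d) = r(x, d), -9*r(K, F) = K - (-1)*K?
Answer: -67/138408 ≈ -0.00048408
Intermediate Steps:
r(K, F) = -2*K/9 (r(K, F) = -(K - (-1)*K)/9 = -(K + K)/9 = -2*K/9)
U(x, d) = -2*x/9
S(k) = -2*k/9
S(201)/92272 = -2/9*201/92272 = -134/3*1/92272 = -67/138408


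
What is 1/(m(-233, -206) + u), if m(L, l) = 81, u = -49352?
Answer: -1/49271 ≈ -2.0296e-5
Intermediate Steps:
1/(m(-233, -206) + u) = 1/(81 - 49352) = 1/(-49271) = -1/49271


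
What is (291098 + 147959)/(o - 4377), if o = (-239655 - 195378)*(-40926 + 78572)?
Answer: -439057/16377256695 ≈ -2.6809e-5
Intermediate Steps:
o = -16377252318 (o = -435033*37646 = -16377252318)
(291098 + 147959)/(o - 4377) = (291098 + 147959)/(-16377252318 - 4377) = 439057/(-16377256695) = 439057*(-1/16377256695) = -439057/16377256695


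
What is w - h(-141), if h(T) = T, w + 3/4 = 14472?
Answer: 58449/4 ≈ 14612.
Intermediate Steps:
w = 57885/4 (w = -3/4 + 14472 = 57885/4 ≈ 14471.)
w - h(-141) = 57885/4 - 1*(-141) = 57885/4 + 141 = 58449/4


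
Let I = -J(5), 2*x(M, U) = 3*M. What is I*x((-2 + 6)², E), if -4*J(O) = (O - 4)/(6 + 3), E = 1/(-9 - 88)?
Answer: ⅔ ≈ 0.66667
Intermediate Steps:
E = -1/97 (E = 1/(-97) = -1/97 ≈ -0.010309)
J(O) = ⅑ - O/36 (J(O) = -(O - 4)/(4*(6 + 3)) = -(-4 + O)/(4*9) = -(-4/9 + O/9)/4 = ⅑ - O/36)
x(M, U) = 3*M/2 (x(M, U) = (3*M)/2 = 3*M/2)
I = 1/36 (I = -(⅑ - 1/36*5) = -(⅑ - 5/36) = -1*(-1/36) = 1/36 ≈ 0.027778)
I*x((-2 + 6)², E) = (3*(-2 + 6)²/2)/36 = ((3/2)*4²)/36 = ((3/2)*16)/36 = (1/36)*24 = ⅔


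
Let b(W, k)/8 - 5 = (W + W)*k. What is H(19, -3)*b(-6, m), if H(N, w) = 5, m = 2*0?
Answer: 200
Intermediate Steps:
m = 0
b(W, k) = 40 + 16*W*k (b(W, k) = 40 + 8*((W + W)*k) = 40 + 8*((2*W)*k) = 40 + 8*(2*W*k) = 40 + 16*W*k)
H(19, -3)*b(-6, m) = 5*(40 + 16*(-6)*0) = 5*(40 + 0) = 5*40 = 200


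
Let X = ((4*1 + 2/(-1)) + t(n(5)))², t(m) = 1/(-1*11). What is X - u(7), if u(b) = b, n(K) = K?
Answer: -406/121 ≈ -3.3554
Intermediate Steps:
t(m) = -1/11 (t(m) = 1/(-11) = -1/11)
X = 441/121 (X = ((4*1 + 2/(-1)) - 1/11)² = ((4 + 2*(-1)) - 1/11)² = ((4 - 2) - 1/11)² = (2 - 1/11)² = (21/11)² = 441/121 ≈ 3.6446)
X - u(7) = 441/121 - 1*7 = 441/121 - 7 = -406/121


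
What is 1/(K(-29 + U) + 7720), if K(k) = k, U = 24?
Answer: 1/7715 ≈ 0.00012962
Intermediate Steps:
1/(K(-29 + U) + 7720) = 1/((-29 + 24) + 7720) = 1/(-5 + 7720) = 1/7715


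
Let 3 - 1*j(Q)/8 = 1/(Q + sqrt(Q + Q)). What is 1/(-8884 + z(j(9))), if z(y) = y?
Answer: -139563/1236687676 - 3*sqrt(2)/618343838 ≈ -0.00011286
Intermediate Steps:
j(Q) = 24 - 8/(Q + sqrt(2)*sqrt(Q)) (j(Q) = 24 - 8/(Q + sqrt(Q + Q)) = 24 - 8/(Q + sqrt(2*Q)) = 24 - 8/(Q + sqrt(2)*sqrt(Q)))
1/(-8884 + z(j(9))) = 1/(-8884 + 8*(-1 + 3*9 + 3*sqrt(2)*sqrt(9))/(9 + sqrt(2)*sqrt(9))) = 1/(-8884 + 8*(-1 + 27 + 3*sqrt(2)*3)/(9 + sqrt(2)*3)) = 1/(-8884 + 8*(-1 + 27 + 9*sqrt(2))/(9 + 3*sqrt(2))) = 1/(-8884 + 8*(26 + 9*sqrt(2))/(9 + 3*sqrt(2)))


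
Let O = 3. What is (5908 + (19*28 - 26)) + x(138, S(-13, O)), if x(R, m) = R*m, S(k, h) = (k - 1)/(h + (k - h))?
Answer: 85314/13 ≈ 6562.6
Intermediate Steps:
S(k, h) = (-1 + k)/k
(5908 + (19*28 - 26)) + x(138, S(-13, O)) = (5908 + (19*28 - 26)) + 138*((-1 - 13)/(-13)) = (5908 + (532 - 26)) + 138*(-1/13*(-14)) = (5908 + 506) + 138*(14/13) = 6414 + 1932/13 = 85314/13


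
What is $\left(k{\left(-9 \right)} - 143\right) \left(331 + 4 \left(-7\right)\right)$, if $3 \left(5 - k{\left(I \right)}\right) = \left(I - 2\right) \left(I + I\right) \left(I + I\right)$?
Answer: $318150$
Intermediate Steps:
$k{\left(I \right)} = 5 - \frac{4 I^{2} \left(-2 + I\right)}{3}$ ($k{\left(I \right)} = 5 - \frac{\left(I - 2\right) \left(I + I\right) \left(I + I\right)}{3} = 5 - \frac{\left(-2 + I\right) 2 I 2 I}{3} = 5 - \frac{2 I \left(-2 + I\right) 2 I}{3} = 5 - \frac{4 I^{2} \left(-2 + I\right)}{3}$)
$\left(k{\left(-9 \right)} - 143\right) \left(331 + 4 \left(-7\right)\right) = \left(\left(5 - \frac{4 \left(-9\right)^{3}}{3} + \frac{8 \left(-9\right)^{2}}{3}\right) - 143\right) \left(331 + 4 \left(-7\right)\right) = \left(\left(5 - -972 + \frac{8}{3} \cdot 81\right) - 143\right) \left(331 - 28\right) = \left(\left(5 + 972 + 216\right) - 143\right) 303 = \left(1193 - 143\right) 303 = 1050 \cdot 303 = 318150$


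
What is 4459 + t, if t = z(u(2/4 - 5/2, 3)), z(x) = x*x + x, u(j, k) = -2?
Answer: 4461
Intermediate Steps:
z(x) = x + x**2 (z(x) = x**2 + x = x + x**2)
t = 2 (t = -2*(1 - 2) = -2*(-1) = 2)
4459 + t = 4459 + 2 = 4461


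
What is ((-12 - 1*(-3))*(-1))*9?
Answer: 81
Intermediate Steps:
((-12 - 1*(-3))*(-1))*9 = ((-12 + 3)*(-1))*9 = -9*(-1)*9 = 9*9 = 81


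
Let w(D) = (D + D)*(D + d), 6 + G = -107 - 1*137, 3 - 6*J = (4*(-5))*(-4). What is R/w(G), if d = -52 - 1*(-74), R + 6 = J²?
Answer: 5713/4104000 ≈ 0.0013921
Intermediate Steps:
J = -77/6 (J = ½ - 4*(-5)*(-4)/6 = ½ - (-10)*(-4)/3 = ½ - ⅙*80 = ½ - 40/3 = -77/6 ≈ -12.833)
R = 5713/36 (R = -6 + (-77/6)² = -6 + 5929/36 = 5713/36 ≈ 158.69)
G = -250 (G = -6 + (-107 - 1*137) = -6 + (-107 - 137) = -6 - 244 = -250)
d = 22 (d = -52 + 74 = 22)
w(D) = 2*D*(22 + D) (w(D) = (D + D)*(D + 22) = (2*D)*(22 + D) = 2*D*(22 + D))
R/w(G) = 5713/(36*((2*(-250)*(22 - 250)))) = 5713/(36*((2*(-250)*(-228)))) = (5713/36)/114000 = (5713/36)*(1/114000) = 5713/4104000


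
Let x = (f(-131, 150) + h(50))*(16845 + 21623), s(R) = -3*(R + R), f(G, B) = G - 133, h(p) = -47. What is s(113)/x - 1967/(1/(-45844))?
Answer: 539407355752891/5981774 ≈ 9.0175e+7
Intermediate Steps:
f(G, B) = -133 + G
s(R) = -6*R
x = -11963548 (x = ((-133 - 131) - 47)*(16845 + 21623) = (-264 - 47)*38468 = -311*38468 = -11963548)
s(113)/x - 1967/(1/(-45844)) = -6*113/(-11963548) - 1967/(1/(-45844)) = -678*(-1/11963548) - 1967/(-1/45844) = 339/5981774 - 1967*(-45844) = 339/5981774 + 90175148 = 539407355752891/5981774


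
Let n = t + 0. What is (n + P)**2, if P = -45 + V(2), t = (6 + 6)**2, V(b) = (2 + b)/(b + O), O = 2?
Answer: 10000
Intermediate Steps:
V(b) = 1 (V(b) = (2 + b)/(b + 2) = (2 + b)/(2 + b) = 1)
t = 144 (t = 12**2 = 144)
n = 144 (n = 144 + 0 = 144)
P = -44 (P = -45 + 1 = -44)
(n + P)**2 = (144 - 44)**2 = 100**2 = 10000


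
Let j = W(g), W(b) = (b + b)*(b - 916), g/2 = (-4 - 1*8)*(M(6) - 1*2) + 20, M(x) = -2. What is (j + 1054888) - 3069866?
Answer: -2227138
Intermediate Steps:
g = 136 (g = 2*((-4 - 1*8)*(-2 - 1*2) + 20) = 2*((-4 - 8)*(-2 - 2) + 20) = 2*(-12*(-4) + 20) = 2*(48 + 20) = 2*68 = 136)
W(b) = 2*b*(-916 + b) (W(b) = (2*b)*(-916 + b) = 2*b*(-916 + b))
j = -212160 (j = 2*136*(-916 + 136) = 2*136*(-780) = -212160)
(j + 1054888) - 3069866 = (-212160 + 1054888) - 3069866 = 842728 - 3069866 = -2227138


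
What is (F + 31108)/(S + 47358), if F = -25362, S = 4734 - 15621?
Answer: 5746/36471 ≈ 0.15755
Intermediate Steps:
S = -10887
(F + 31108)/(S + 47358) = (-25362 + 31108)/(-10887 + 47358) = 5746/36471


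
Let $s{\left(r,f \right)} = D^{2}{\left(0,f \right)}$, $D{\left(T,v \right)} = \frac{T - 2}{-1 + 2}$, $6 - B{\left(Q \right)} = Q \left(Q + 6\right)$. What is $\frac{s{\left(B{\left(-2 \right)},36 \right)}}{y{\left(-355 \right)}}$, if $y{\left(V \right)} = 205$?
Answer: $\frac{4}{205} \approx 0.019512$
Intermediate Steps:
$B{\left(Q \right)} = 6 - Q \left(6 + Q\right)$ ($B{\left(Q \right)} = 6 - Q \left(Q + 6\right) = 6 - Q \left(6 + Q\right)$)
$D{\left(T,v \right)} = -2 + T$ ($D{\left(T,v \right)} = \frac{-2 + T}{1} = \left(-2 + T\right) 1 = -2 + T$)
$s{\left(r,f \right)} = 4$ ($s{\left(r,f \right)} = \left(-2 + 0\right)^{2} = \left(-2\right)^{2} = 4$)
$\frac{s{\left(B{\left(-2 \right)},36 \right)}}{y{\left(-355 \right)}} = \frac{4}{205}$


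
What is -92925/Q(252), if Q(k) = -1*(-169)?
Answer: -92925/169 ≈ -549.85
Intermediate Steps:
Q(k) = 169
-92925/Q(252) = -92925/169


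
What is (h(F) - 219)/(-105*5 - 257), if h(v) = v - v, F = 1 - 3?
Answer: 219/782 ≈ 0.28005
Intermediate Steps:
F = -2
h(v) = 0
(h(F) - 219)/(-105*5 - 257) = (0 - 219)/(-105*5 - 257) = -219/(-525 - 257) = -219/(-782) = -219*(-1/782) = 219/782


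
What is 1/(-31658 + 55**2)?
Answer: -1/28633 ≈ -3.4925e-5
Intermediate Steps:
1/(-31658 + 55**2) = 1/(-31658 + 3025) = 1/(-28633) = -1/28633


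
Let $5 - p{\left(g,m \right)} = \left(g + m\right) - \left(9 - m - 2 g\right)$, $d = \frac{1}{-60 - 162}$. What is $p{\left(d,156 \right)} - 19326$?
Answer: $- \frac{1452175}{74} \approx -19624.0$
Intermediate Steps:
$d = - \frac{1}{222}$ ($d = \frac{1}{-222} = - \frac{1}{222} \approx -0.0045045$)
$p{\left(g,m \right)} = 14 - 3 g - 2 m$ ($p{\left(g,m \right)} = 5 - \left(\left(g + m\right) - \left(9 - m - 2 g\right)\right) = 5 - \left(\left(g + m\right) + \left(-9 + m + 2 g\right)\right) = 5 - \left(-9 + 2 m + 3 g\right) = 14 - 3 g - 2 m$)
$p{\left(d,156 \right)} - 19326 = \left(14 - - \frac{1}{74} - 312\right) - 19326 = \left(14 + \frac{1}{74} - 312\right) - 19326 = - \frac{22051}{74} - 19326 = - \frac{1452175}{74}$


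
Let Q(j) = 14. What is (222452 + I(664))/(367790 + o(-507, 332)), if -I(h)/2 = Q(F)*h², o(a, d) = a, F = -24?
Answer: -12122636/367283 ≈ -33.006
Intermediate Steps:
I(h) = -28*h²
(222452 + I(664))/(367790 + o(-507, 332)) = (222452 - 28*664²)/(367790 - 507) = (222452 - 28*440896)/367283 = (222452 - 12345088)*(1/367283) = -12122636*1/367283 = -12122636/367283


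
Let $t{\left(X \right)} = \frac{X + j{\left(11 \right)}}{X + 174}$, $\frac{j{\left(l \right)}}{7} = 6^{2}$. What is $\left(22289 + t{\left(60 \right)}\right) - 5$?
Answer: $\frac{66856}{3} \approx 22285.0$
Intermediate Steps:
$j{\left(l \right)} = 252$ ($j{\left(l \right)} = 7 \cdot 6^{2} = 7 \cdot 36 = 252$)
$t{\left(X \right)} = \frac{252 + X}{174 + X}$ ($t{\left(X \right)} = \frac{X + 252}{X + 174} = \frac{252 + X}{174 + X}$)
$\left(22289 + t{\left(60 \right)}\right) - 5 = \left(22289 + \frac{252 + 60}{174 + 60}\right) - 5 = \left(22289 + \frac{1}{234} \cdot 312\right) - 5 = \left(22289 + \frac{4}{3}\right) - 5 = \frac{66871}{3} - 5 = \frac{66856}{3}$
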